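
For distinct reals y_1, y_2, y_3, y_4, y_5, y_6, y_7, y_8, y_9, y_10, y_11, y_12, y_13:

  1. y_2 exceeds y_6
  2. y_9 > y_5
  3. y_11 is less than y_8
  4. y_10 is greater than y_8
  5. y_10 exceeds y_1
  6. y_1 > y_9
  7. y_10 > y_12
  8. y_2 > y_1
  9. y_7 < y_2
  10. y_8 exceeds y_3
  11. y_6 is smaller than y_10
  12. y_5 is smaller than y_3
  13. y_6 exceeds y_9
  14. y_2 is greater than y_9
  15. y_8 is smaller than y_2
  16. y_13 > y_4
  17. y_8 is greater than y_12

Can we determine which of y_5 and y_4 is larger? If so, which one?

Following every chain through y_5: above y_5 we get y_9, y_3, y_6, y_1, y_8, y_2, y_10.
y_4 is not reached, and no chain runs the other way from y_4 to y_5.
So the given relations leave the order of y_5 and y_4 undetermined.

undetermined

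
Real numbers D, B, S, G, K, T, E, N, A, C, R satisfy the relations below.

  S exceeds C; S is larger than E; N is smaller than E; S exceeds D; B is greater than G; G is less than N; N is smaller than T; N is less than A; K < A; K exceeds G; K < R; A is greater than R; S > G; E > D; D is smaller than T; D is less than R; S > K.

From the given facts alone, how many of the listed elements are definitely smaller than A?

5

The elements the relations force below A are D, G, K, N, R — no chain reaches any other.
That is 5.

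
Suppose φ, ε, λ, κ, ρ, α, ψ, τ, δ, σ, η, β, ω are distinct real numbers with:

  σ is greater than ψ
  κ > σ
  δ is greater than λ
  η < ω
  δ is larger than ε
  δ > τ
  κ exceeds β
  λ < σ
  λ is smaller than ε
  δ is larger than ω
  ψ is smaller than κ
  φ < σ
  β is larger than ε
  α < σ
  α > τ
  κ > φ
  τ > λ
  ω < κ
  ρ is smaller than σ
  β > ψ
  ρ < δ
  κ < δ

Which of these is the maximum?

δ

Chaining downward from δ: directly below it, λ, τ, ρ, ε, ω, κ; then ψ, η, φ, σ, β; then α.
That covers every other element, and nothing is given above δ, so δ is the maximum.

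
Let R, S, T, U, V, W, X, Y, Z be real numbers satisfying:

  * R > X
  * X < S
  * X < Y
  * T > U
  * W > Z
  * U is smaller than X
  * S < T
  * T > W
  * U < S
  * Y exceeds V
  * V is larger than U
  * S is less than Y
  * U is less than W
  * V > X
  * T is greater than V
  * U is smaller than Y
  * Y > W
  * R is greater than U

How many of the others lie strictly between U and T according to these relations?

The relations place U below T. An element lies strictly between them when it is forced above U and also forced below T.
Above U: {X, W, V, S, Y, R}. Below T: {Z, X, W, V, S}.
Intersection: {X, W, V, S} — 4.

4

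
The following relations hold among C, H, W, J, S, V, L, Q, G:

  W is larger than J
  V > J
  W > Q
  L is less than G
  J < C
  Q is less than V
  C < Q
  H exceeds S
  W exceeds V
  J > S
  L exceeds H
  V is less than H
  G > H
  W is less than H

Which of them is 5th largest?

V

Piecing the relations together gives one ordering: S < J < C < Q < V < W < H < L < G.
The 5th largest is V.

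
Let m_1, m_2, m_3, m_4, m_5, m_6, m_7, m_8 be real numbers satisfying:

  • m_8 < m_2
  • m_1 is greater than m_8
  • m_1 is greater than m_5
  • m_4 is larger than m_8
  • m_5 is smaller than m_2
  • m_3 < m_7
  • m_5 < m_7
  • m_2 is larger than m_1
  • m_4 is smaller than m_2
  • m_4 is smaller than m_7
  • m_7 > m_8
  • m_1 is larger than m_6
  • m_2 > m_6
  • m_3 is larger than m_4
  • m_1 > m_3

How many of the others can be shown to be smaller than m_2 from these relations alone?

6

From m_2 the given relations immediately reach m_6, m_8, m_4, m_5, m_1.
From those, m_3 — 6 in total.
No other element is forced below m_2 by the given relations, so the count is 6.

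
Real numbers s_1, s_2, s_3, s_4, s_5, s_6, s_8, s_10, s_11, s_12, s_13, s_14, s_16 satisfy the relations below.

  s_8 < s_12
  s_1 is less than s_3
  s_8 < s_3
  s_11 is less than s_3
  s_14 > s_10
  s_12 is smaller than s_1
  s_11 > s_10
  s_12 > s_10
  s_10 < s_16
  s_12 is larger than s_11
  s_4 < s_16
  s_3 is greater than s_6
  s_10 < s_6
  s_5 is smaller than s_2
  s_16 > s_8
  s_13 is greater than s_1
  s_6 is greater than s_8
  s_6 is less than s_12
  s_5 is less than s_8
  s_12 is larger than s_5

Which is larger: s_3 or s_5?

s_3

Link the given pairs in sequence: s_5 < s_8; s_8 < s_6; s_6 < s_12; s_12 < s_1; s_1 < s_3.
Together: s_5 < s_8 < s_6 < s_12 < s_1 < s_3.
So s_5 < s_3; s_3 is the larger of the two.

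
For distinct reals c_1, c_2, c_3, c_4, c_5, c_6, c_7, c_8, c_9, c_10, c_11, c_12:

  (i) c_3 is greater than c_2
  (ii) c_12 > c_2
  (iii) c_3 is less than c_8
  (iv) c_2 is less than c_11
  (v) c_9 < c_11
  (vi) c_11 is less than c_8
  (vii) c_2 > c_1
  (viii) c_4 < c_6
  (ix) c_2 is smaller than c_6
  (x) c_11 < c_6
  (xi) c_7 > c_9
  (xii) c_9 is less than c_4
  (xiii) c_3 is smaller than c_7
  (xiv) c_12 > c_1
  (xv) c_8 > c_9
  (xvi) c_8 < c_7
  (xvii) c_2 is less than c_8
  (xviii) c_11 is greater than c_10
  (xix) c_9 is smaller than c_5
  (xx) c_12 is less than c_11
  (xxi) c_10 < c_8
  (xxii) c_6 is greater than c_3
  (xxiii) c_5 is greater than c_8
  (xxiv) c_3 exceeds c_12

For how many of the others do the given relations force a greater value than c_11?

4

From c_11 the given relations immediately reach c_6, c_8.
From those, c_5, c_7 — 4 in total.
No other element is forced above c_11 by the given relations, so the count is 4.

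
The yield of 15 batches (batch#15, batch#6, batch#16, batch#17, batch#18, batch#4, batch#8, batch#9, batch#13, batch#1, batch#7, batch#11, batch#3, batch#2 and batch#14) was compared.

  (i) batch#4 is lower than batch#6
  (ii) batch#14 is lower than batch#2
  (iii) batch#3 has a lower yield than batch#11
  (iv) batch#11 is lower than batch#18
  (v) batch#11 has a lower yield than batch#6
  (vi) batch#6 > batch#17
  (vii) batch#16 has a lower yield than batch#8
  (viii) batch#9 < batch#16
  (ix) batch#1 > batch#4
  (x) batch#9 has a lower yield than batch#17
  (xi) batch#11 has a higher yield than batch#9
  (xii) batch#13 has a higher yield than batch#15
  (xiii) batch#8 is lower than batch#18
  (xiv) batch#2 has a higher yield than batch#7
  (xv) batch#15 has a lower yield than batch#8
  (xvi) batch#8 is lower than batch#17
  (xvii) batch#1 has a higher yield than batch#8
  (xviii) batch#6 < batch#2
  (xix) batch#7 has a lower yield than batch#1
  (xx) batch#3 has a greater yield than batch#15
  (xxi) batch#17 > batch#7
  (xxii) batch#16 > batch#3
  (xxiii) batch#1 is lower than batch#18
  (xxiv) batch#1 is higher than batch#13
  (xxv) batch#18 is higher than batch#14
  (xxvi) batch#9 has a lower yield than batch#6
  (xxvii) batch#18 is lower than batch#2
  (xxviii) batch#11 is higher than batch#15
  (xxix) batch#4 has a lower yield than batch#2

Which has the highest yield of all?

Chaining downward from batch#2: directly below it, batch#7, batch#14, batch#4, batch#18, batch#6; then batch#9, batch#11, batch#8, batch#1, batch#17; then batch#15, batch#3, batch#16, batch#13.
That covers every other element, and nothing is given above batch#2, so batch#2 is the highest yield.

batch#2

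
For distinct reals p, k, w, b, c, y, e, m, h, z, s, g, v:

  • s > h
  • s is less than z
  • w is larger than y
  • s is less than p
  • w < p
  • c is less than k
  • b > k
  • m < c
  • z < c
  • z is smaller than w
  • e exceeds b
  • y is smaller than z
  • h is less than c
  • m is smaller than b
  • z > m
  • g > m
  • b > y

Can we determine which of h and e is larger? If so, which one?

Following the relations from h: h < s < z < c < k < b < e.
So e is larger.

e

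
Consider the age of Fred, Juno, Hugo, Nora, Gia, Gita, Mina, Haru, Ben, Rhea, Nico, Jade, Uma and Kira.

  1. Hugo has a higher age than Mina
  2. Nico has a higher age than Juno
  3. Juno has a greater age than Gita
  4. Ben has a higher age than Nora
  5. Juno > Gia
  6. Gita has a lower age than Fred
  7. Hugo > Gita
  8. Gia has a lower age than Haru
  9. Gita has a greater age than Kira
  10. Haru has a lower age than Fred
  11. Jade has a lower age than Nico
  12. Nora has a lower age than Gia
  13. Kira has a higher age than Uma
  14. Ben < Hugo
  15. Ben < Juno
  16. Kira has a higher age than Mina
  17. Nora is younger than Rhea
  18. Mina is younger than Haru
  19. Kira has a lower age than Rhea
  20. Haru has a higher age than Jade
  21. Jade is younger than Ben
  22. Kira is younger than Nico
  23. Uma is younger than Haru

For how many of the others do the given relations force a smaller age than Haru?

The elements the relations force below Haru are Nora, Mina, Uma, Gia, Jade — no chain reaches any other.
That is 5.

5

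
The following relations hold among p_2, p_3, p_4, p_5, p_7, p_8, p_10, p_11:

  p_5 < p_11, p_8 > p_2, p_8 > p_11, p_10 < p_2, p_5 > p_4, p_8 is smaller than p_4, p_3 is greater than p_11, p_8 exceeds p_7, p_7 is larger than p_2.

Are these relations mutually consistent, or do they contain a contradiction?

We have p_11 < p_8 stated directly, yet also p_8 < p_4 < p_5 < p_11 by chaining the others — so p_8 < p_11. Contradiction.

inconsistent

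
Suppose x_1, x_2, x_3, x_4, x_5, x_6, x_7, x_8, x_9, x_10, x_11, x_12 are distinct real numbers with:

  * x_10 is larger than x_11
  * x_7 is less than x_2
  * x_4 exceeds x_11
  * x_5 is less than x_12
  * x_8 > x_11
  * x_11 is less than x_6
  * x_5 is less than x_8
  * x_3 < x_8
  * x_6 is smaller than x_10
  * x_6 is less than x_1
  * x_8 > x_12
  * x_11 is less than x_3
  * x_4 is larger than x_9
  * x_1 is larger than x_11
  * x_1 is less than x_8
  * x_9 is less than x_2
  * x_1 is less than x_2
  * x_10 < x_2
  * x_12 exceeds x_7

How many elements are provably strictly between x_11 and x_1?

1

Chaining upward from x_11 reaches: x_4, x_6, x_10, x_3, x_2, x_8.
Chaining downward from x_1 reaches: x_6.
Strictly between x_11 and x_1 are those in both lists: x_6 — 1 element.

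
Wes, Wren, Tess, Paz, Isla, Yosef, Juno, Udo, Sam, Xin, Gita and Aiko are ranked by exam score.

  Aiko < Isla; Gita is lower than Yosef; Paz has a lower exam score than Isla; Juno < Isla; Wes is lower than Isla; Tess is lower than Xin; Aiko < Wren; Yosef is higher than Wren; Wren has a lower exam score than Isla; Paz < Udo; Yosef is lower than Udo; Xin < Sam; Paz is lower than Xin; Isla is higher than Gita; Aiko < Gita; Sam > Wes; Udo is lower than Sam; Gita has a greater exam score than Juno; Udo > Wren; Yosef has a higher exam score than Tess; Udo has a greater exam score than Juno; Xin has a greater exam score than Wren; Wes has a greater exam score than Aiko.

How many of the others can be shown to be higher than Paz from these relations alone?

4

From Paz the given relations immediately reach Xin, Isla, Udo.
From those, Sam — 4 in total.
No other element is forced above Paz by the given relations, so the count is 4.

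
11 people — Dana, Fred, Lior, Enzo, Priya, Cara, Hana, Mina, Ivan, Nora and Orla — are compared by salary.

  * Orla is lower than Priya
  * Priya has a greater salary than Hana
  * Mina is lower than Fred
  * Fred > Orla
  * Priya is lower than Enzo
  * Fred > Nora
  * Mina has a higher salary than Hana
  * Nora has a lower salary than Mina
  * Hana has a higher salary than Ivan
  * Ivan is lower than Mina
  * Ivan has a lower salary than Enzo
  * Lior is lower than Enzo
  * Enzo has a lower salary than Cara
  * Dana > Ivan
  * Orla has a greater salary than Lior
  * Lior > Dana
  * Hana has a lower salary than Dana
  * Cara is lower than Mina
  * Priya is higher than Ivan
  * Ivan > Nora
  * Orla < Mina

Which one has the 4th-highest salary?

Enzo

Chaining the given pairs: Nora < Ivan < Hana < Dana < Lior < Orla < Priya < Enzo < Cara < Mina < Fred.
The 4th largest is Enzo.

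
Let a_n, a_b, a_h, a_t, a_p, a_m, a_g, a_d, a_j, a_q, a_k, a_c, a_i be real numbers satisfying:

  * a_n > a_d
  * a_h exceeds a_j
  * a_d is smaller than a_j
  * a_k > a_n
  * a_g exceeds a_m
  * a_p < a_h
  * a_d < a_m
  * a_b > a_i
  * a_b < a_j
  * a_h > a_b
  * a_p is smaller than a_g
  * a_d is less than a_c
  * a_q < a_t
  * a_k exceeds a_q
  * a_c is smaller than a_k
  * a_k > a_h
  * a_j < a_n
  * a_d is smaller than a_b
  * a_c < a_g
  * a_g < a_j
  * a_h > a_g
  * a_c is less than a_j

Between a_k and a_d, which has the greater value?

Link the given pairs in sequence: a_d < a_c; a_c < a_g; a_g < a_j; a_j < a_n; a_n < a_k.
Together: a_d < a_c < a_g < a_j < a_n < a_k.
So a_d < a_k; a_k is the larger of the two.

a_k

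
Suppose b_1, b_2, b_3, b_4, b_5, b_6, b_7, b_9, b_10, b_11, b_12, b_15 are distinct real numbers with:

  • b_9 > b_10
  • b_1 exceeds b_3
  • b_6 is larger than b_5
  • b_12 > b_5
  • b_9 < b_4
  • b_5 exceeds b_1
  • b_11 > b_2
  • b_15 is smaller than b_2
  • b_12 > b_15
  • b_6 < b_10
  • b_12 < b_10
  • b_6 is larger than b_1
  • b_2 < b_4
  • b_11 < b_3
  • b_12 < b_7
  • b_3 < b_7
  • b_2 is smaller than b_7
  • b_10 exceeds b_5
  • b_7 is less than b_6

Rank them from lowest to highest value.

The consecutive links are each given: b_15 < b_2; b_2 < b_11; b_11 < b_3; b_3 < b_1; b_1 < b_5; b_5 < b_12; b_12 < b_7; b_7 < b_6; b_6 < b_10; b_10 < b_9; b_9 < b_4.

b_15 < b_2 < b_11 < b_3 < b_1 < b_5 < b_12 < b_7 < b_6 < b_10 < b_9 < b_4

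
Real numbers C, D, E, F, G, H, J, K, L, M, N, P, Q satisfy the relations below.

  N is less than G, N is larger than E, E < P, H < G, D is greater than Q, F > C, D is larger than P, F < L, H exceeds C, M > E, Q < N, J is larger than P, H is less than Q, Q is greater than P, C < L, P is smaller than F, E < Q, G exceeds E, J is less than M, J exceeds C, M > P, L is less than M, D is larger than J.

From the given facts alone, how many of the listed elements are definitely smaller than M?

The elements the relations force below M are C, E, P, F, L, J — no chain reaches any other.
That is 6.

6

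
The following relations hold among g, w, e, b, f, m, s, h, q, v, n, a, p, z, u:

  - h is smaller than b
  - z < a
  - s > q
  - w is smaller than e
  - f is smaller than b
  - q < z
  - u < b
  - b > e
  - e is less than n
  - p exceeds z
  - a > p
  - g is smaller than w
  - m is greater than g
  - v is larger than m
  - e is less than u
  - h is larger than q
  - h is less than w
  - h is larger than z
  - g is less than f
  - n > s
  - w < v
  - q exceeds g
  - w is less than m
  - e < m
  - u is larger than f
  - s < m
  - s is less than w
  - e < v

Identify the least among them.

q is not least since g < q; z is not least since q < z; f is not least since g < f; s is not least since q < s; h is not least since z < h; w is not least since s < w; p is not least since z < p; e is not least since w < e; m is not least since s < m; n is not least since s < n; u is not least since e < u; a is not least since p < a; v is not least since m < v; b is not least since u < b.
Only g has nothing below it, so g is the least.

g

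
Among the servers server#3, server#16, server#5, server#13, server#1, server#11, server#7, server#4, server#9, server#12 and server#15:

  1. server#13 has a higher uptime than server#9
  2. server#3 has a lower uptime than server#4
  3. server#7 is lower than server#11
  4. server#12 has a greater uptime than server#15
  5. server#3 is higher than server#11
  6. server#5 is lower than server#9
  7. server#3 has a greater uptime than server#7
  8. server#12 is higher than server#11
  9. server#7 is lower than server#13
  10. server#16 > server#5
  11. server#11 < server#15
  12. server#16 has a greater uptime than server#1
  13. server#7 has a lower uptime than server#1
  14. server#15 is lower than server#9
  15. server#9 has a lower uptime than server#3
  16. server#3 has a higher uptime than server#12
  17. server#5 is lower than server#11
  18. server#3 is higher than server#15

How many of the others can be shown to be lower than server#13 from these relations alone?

5

The elements the relations force below server#13 are server#7, server#5, server#11, server#15, server#9 — no chain reaches any other.
That is 5.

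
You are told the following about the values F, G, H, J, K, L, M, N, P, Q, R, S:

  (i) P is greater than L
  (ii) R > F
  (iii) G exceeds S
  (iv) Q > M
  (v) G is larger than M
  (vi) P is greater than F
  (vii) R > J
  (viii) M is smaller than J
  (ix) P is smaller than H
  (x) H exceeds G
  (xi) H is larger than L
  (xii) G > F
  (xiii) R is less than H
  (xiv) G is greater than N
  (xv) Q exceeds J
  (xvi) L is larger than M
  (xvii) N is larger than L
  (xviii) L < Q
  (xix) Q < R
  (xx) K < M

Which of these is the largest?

K is not greatest since K < M; M is not greatest since M < L; J is not greatest since J < R; L is not greatest since L < P; S is not greatest since S < G; F is not greatest since F < P; N is not greatest since N < G; P is not greatest since P < H; G is not greatest since G < H; Q is not greatest since Q < R; R is not greatest since R < H.
Only H has nothing above it, so H is the largest.

H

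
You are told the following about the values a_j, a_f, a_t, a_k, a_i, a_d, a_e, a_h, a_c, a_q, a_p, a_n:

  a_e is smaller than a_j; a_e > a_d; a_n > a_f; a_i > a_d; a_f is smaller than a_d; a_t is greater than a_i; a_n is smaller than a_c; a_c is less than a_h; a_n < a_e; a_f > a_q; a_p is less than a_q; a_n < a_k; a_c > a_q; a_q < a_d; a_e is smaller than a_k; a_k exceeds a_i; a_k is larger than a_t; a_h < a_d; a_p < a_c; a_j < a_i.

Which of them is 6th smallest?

a_h

Piecing the relations together gives one ordering: a_p < a_q < a_f < a_n < a_c < a_h < a_d < a_e < a_j < a_i < a_t < a_k.
The 6th smallest is a_h.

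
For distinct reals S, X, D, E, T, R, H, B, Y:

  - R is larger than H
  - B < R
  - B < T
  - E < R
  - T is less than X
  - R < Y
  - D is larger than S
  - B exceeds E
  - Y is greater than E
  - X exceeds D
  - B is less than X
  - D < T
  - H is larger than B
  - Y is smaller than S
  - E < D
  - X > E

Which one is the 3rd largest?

Piecing the relations together gives one ordering: E < B < H < R < Y < S < D < T < X.
The 3rd largest is D.

D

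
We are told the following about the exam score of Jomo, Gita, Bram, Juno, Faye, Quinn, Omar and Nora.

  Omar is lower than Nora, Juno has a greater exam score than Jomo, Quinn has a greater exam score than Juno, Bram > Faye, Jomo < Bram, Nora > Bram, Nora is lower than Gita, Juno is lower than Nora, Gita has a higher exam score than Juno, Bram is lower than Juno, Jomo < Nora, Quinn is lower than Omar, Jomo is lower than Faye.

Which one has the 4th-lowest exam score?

Juno

The consecutive relations fix a unique order: Jomo < Faye < Bram < Juno < Quinn < Omar < Nora < Gita.
Counting 4 from the smallest end gives Juno.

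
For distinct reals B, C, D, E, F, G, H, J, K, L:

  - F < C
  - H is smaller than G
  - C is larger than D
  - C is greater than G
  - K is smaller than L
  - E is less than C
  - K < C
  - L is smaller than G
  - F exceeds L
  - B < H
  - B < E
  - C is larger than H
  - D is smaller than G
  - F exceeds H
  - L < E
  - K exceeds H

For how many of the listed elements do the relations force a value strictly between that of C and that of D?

1

Chaining upward from D reaches: G.
Chaining downward from C reaches: B, H, K, L, E, F, G.
Strictly between D and C are those in both lists: G — 1 element.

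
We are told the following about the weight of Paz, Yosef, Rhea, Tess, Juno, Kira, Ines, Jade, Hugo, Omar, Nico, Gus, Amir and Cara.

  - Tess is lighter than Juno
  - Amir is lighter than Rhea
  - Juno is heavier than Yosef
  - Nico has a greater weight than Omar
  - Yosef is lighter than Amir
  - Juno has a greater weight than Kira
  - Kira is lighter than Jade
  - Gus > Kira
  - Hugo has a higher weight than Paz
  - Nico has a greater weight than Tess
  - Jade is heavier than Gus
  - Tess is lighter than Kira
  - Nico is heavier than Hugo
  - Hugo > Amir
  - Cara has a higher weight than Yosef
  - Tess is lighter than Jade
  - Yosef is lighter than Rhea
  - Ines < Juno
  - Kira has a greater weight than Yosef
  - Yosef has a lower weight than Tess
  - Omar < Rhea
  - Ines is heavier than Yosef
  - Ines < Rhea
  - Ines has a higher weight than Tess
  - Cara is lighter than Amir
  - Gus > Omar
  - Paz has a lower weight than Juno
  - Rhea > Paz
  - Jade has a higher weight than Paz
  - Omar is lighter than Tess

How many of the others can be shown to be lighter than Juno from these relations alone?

6

The elements the relations force below Juno are Omar, Yosef, Paz, Tess, Kira, Ines — no chain reaches any other.
That is 6.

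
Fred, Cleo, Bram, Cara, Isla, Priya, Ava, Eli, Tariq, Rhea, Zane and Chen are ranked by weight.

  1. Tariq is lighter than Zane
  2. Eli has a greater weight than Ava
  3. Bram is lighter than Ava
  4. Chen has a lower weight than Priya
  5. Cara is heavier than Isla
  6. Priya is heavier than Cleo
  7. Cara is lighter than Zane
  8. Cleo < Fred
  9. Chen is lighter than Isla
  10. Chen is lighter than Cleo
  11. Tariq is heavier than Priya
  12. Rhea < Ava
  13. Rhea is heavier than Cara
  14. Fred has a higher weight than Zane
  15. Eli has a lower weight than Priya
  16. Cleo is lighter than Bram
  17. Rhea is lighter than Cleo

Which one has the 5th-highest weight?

Eli

Piecing the relations together gives one ordering: Chen < Isla < Cara < Rhea < Cleo < Bram < Ava < Eli < Priya < Tariq < Zane < Fred.
Counting 5 from the largest end gives Eli.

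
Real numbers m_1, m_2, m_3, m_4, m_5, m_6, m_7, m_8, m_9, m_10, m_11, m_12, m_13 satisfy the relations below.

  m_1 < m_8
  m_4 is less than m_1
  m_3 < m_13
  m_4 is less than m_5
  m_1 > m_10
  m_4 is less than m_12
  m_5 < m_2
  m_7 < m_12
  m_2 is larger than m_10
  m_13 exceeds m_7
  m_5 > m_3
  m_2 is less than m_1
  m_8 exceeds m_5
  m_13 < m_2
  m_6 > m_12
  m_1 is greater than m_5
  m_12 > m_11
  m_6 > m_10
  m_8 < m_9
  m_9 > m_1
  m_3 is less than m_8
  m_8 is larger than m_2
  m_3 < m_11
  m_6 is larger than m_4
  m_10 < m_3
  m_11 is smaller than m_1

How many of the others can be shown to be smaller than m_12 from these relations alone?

5

The elements the relations force below m_12 are m_10, m_4, m_3, m_7, m_11 — no chain reaches any other.
That is 5.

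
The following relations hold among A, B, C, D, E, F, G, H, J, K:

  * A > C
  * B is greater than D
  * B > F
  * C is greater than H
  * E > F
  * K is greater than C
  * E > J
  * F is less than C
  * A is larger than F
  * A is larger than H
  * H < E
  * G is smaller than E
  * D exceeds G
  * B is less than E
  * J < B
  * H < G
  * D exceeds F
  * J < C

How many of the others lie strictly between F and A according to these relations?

Chaining upward from F reaches: D, C, B, E, K.
Chaining downward from A reaches: J, H, C.
Strictly between F and A are those in both lists: C — 1 element.

1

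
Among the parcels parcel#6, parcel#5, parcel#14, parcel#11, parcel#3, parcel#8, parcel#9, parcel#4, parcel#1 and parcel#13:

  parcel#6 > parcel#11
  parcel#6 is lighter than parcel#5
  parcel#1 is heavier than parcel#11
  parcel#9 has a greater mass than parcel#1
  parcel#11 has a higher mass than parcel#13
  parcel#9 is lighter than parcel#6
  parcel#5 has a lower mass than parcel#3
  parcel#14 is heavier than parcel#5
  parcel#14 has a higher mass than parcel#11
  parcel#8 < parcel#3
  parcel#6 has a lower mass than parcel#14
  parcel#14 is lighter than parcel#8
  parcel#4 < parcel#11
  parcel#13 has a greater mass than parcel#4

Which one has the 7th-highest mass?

Chaining the given pairs: parcel#4 < parcel#13 < parcel#11 < parcel#1 < parcel#9 < parcel#6 < parcel#5 < parcel#14 < parcel#8 < parcel#3.
Counting 7 from the largest end gives parcel#1.

parcel#1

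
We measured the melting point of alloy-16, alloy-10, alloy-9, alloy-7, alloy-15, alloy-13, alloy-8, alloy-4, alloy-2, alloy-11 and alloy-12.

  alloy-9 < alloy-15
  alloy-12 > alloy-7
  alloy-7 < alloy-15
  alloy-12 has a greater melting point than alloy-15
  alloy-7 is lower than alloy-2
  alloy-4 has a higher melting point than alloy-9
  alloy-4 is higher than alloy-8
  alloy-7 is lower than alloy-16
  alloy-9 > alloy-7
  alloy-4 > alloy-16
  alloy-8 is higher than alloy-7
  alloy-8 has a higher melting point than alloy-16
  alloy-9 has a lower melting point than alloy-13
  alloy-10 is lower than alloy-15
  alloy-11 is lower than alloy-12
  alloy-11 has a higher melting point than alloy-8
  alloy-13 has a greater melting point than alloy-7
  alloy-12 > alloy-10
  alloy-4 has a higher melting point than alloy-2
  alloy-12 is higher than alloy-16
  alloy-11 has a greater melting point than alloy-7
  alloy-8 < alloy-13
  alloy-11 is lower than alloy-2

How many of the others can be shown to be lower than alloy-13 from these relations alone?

4

From alloy-13 the given relations immediately reach alloy-7, alloy-8, alloy-9.
From those, alloy-16 — 4 in total.
No other element is forced below alloy-13 by the given relations, so the count is 4.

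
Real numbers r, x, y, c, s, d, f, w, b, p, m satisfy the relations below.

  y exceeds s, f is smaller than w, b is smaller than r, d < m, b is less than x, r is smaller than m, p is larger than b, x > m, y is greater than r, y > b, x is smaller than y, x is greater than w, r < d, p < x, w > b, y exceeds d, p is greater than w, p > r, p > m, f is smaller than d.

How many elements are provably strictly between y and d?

The relations place d below y. An element lies strictly between them when it is forced above d and also forced below y.
Above d: {m, p, x}. Below y: {f, b, w, r, s, m, p, x}.
Intersection: {m, p, x} — 3.

3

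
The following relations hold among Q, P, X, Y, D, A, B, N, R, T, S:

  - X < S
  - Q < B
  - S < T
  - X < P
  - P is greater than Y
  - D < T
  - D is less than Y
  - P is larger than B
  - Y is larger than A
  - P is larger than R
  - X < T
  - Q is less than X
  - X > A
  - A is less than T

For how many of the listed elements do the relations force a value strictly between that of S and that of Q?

1

Chaining upward from Q reaches: X, B, T, P.
Chaining downward from S reaches: A, X.
Strictly between Q and S are those in both lists: X — 1 element.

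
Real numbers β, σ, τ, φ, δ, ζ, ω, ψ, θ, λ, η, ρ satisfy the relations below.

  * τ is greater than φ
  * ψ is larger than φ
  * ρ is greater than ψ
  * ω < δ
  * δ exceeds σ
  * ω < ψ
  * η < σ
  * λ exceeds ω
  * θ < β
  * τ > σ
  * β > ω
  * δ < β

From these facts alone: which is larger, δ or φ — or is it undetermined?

Following every chain through φ: above φ we get ψ, ρ, τ.
δ is not reached, and no chain runs the other way from δ to φ.
So the given relations leave the order of φ and δ undetermined.

undetermined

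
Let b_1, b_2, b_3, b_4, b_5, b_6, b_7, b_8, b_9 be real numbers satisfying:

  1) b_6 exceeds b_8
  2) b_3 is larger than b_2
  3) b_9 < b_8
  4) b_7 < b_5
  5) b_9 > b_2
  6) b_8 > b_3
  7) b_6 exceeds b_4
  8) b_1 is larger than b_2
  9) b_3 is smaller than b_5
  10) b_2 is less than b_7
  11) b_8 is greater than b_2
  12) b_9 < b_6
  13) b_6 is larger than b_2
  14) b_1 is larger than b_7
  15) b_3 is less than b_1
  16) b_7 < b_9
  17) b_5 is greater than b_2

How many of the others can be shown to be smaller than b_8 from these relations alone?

From b_8 the given relations immediately reach b_2, b_3, b_9.
From those, b_7 — 4 in total.
Nothing else is reachable below b_8; 4 in all.

4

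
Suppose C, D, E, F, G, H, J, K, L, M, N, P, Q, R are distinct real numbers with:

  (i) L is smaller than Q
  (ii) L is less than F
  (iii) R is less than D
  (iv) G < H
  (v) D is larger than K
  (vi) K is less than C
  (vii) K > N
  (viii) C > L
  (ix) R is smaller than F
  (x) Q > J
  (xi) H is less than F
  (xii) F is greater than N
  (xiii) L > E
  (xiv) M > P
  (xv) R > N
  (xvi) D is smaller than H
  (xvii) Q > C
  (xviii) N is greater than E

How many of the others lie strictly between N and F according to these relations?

The relations place N below F. An element lies strictly between them when it is forced above N and also forced below F.
Above N: {R, K, C, D, Q, H}. Below F: {E, L, R, K, G, D, H}.
Intersection: {R, K, D, H} — 4.

4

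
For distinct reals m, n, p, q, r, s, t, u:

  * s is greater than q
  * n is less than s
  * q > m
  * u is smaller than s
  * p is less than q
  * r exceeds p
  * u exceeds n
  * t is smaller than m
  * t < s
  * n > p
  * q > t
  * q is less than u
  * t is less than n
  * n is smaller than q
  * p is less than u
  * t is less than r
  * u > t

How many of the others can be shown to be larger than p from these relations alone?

Directly above p: n, r, q, u.
One step further: s (5 so far).
Nothing else is reachable above p; 5 in all.

5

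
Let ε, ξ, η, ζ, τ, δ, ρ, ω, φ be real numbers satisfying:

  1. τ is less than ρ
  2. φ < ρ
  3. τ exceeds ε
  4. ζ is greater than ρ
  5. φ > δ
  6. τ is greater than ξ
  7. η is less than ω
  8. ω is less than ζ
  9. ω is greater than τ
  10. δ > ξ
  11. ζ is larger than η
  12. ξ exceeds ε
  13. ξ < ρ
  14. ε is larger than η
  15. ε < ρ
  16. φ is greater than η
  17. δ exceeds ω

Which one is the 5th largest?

Chaining the given pairs: η < ε < ξ < τ < ω < δ < φ < ρ < ζ.
The 5th largest is ω.

ω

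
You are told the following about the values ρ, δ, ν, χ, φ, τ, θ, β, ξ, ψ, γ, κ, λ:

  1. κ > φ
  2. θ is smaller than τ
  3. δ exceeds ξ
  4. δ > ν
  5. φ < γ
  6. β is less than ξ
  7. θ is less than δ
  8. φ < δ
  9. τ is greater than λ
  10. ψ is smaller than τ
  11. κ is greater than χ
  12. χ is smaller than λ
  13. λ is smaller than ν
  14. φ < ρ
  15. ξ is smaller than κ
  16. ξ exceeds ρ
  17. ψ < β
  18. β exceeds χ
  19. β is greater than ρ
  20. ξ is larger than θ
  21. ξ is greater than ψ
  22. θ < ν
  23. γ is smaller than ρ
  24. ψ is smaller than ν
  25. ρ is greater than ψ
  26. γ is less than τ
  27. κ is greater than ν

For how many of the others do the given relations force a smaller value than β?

5

From β the given relations immediately reach ψ, χ, ρ.
From those, φ, γ — 5 in total.
No other element is forced below β by the given relations, so the count is 5.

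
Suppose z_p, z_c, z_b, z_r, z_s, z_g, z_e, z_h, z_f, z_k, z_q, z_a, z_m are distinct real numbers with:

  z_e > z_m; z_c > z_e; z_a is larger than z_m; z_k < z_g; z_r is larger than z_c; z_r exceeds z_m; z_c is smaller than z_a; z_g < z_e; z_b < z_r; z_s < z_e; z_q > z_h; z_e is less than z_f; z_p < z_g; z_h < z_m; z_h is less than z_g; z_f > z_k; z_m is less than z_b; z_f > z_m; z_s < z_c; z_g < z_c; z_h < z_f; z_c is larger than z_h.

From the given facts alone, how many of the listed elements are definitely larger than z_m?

The elements the relations force above z_m are z_b, z_e, z_f, z_c, z_r, z_a — no chain reaches any other.
That is 6.

6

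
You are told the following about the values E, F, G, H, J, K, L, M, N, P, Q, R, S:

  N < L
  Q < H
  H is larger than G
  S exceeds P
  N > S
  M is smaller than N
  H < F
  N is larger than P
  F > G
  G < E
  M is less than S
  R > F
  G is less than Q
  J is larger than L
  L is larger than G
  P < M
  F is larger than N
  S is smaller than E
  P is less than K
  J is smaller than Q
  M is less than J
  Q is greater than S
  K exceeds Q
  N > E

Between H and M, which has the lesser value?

The relevant relations are M < S; S < E; E < N; N < L; L < J; J < Q; Q < H.
Chaining these gives M < S < E < N < L < J < Q < H.
So M < H; M is the smaller of the two.

M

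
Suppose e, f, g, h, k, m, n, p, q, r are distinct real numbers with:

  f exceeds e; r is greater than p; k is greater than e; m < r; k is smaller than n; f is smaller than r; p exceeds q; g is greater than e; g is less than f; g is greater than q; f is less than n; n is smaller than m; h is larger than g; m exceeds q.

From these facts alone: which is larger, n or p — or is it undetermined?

Following every chain through p: above p we get r; below p we get q.
n is not reached, and no chain runs the other way from n to p.
So the given relations leave the order of p and n undetermined.

undetermined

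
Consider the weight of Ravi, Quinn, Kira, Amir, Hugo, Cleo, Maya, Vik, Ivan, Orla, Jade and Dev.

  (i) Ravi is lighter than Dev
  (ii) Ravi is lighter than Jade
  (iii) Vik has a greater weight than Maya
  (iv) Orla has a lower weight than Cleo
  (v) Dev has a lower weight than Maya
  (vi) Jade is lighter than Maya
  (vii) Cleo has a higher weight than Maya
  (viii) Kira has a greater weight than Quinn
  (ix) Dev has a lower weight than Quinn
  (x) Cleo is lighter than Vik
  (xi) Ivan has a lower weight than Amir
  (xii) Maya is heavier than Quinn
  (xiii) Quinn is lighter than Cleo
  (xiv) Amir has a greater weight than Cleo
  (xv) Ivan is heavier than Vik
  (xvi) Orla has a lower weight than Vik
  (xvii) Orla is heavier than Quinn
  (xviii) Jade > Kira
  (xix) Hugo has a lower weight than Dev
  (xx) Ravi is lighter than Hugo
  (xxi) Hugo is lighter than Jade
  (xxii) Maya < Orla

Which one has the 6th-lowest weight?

Piecing the relations together gives one ordering: Ravi < Hugo < Dev < Quinn < Kira < Jade < Maya < Orla < Cleo < Vik < Ivan < Amir.
Counting 6 from the smallest end gives Jade.

Jade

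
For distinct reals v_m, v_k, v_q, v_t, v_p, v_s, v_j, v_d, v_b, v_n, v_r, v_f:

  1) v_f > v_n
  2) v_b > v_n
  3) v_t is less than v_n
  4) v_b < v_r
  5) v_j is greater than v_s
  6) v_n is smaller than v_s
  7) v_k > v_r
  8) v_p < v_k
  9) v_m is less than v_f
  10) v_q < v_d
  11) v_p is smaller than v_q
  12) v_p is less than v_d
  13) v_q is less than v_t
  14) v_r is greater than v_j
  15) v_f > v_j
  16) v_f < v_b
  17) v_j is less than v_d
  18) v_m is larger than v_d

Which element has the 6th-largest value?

Piecing the relations together gives one ordering: v_p < v_q < v_t < v_n < v_s < v_j < v_d < v_m < v_f < v_b < v_r < v_k.
The 6th largest is v_d.

v_d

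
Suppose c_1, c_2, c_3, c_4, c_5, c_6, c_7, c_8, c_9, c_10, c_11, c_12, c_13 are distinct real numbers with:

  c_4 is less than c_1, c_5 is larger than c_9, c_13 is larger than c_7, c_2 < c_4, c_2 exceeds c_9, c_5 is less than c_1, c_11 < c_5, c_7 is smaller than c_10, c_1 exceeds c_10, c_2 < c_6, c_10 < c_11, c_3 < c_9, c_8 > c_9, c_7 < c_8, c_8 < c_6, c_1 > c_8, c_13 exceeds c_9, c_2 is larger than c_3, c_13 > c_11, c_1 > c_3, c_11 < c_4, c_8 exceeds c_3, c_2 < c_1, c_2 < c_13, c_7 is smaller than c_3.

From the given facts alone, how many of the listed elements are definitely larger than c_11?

From c_11 the given relations immediately reach c_5, c_4, c_13.
From those, c_1 — 4 in total.
Nothing else is reachable above c_11; 4 in all.

4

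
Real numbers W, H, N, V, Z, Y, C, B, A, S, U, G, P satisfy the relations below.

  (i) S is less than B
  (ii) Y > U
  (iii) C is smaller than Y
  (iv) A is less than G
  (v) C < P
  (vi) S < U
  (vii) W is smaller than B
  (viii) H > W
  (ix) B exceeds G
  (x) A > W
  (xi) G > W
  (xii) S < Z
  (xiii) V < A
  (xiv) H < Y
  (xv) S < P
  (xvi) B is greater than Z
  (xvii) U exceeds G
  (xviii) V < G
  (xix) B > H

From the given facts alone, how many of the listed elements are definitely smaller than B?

Directly below B: W, H, S, G, Z.
One step further: V, A (7 so far).
No other element is forced below B by the given relations, so the count is 7.

7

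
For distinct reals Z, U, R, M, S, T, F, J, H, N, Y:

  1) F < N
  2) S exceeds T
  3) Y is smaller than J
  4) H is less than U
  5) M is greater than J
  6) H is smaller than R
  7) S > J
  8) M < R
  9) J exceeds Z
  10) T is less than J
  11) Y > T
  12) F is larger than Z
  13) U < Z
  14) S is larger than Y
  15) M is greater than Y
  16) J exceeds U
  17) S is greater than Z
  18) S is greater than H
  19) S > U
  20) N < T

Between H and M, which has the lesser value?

H < U < Z < F < N < T < Y < J < M, by transitivity through U, Z, F, N, T, Y, J.
So H < M; H is the smaller of the two.

H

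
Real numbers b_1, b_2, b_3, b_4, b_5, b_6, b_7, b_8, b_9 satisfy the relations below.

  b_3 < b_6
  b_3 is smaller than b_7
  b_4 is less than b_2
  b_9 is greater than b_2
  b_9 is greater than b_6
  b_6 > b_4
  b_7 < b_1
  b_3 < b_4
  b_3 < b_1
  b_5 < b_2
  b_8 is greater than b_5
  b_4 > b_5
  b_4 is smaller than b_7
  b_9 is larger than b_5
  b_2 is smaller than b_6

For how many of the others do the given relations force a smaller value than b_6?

From b_6 the given relations immediately reach b_3, b_4, b_2.
From those, b_5 — 4 in total.
No other element is forced below b_6 by the given relations, so the count is 4.

4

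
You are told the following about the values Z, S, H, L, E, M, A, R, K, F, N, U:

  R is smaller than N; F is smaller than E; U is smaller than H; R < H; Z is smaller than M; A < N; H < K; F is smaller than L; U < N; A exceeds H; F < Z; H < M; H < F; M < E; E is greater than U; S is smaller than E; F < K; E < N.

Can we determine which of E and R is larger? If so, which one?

E

Following the relations from R: R < H < F < Z < M < E.
So E is larger.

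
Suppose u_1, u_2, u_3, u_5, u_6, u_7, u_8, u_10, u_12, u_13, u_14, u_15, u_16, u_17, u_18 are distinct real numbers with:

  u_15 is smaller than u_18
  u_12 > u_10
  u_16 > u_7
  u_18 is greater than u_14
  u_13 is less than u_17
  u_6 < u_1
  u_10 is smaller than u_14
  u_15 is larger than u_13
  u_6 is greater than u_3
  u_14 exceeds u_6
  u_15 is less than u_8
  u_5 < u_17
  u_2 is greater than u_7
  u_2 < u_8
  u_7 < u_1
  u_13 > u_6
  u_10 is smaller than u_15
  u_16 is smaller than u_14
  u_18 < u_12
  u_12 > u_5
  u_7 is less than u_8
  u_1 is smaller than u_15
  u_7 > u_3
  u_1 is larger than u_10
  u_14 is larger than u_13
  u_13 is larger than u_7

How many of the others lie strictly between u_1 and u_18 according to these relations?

Chaining upward from u_1 reaches: u_15, u_8, u_12.
Chaining downward from u_18 reaches: u_10, u_3, u_7, u_6, u_13, u_16, u_15, u_14.
Strictly between u_1 and u_18 are those in both lists: u_15 — 1 element.

1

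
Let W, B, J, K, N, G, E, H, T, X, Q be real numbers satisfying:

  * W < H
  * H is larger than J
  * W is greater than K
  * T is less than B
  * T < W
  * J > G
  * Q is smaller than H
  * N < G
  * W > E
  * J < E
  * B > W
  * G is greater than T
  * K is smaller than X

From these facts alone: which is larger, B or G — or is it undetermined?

B

The relevant relations are G < J; J < E; E < W; W < B.
Together: G < J < E < W < B.
So B is larger.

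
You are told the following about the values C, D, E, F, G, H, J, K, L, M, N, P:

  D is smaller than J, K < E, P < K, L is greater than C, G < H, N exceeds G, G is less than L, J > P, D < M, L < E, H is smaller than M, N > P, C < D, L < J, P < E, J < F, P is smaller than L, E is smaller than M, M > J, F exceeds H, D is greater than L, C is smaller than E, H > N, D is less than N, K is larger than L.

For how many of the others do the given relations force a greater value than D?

5

Directly above D: N, J, M.
One step further: H, F (5 so far).
No other element is forced above D by the given relations, so the count is 5.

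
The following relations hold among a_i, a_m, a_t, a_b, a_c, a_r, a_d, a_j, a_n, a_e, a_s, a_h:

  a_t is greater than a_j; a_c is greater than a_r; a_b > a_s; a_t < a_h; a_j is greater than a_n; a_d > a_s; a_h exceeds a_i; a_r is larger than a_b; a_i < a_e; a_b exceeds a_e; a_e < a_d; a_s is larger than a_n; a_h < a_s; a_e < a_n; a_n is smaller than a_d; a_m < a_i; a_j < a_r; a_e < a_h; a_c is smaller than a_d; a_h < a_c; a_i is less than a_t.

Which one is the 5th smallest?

a_j

The consecutive relations fix a unique order: a_m < a_i < a_e < a_n < a_j < a_t < a_h < a_s < a_b < a_r < a_c < a_d.
The 5th smallest is a_j.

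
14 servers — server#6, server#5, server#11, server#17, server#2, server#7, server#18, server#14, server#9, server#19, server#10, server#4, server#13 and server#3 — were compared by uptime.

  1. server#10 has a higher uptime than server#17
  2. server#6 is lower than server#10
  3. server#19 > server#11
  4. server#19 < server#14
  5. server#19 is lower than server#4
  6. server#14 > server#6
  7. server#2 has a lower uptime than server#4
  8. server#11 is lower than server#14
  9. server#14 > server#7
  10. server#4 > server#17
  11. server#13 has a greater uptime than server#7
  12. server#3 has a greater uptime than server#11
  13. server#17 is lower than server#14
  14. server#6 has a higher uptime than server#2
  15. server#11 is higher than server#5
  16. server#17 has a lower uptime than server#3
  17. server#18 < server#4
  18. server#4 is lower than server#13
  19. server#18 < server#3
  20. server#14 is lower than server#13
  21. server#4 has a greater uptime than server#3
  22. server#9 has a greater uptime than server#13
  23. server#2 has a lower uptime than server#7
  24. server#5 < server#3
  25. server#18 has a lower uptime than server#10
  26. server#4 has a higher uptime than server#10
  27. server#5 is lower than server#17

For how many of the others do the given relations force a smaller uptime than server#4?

The elements the relations force below server#4 are server#5, server#17, server#11, server#2, server#19, server#6, server#18, server#3, server#10 — no chain reaches any other.
That is 9.

9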